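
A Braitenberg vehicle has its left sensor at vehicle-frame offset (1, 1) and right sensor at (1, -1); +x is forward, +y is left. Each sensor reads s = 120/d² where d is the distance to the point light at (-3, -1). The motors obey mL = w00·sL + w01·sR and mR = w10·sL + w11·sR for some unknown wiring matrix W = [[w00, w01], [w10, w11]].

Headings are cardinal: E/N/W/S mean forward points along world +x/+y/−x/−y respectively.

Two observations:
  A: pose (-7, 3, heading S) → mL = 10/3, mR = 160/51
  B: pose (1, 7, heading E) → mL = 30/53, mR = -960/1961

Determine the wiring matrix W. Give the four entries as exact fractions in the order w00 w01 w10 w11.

obs A: pose=(-7,3,S) → sL=20/3, sR=60/17, mL=10/3, mR=160/51
obs B: pose=(1,7,E) → sL=60/53, sR=60/37, mL=30/53, mR=-960/1961
sensor matrix S = [[20/3, 60/17], [60/53, 60/37]]; det S = 227200/33337
solve [mL_A; mL_B] = S·[w00; w01] and [mR_A; mR_B] = S·[w10; w11]:
  w00 = 1/2, w01 = 0, w10 = 1, w11 = -1

1/2 0 1 -1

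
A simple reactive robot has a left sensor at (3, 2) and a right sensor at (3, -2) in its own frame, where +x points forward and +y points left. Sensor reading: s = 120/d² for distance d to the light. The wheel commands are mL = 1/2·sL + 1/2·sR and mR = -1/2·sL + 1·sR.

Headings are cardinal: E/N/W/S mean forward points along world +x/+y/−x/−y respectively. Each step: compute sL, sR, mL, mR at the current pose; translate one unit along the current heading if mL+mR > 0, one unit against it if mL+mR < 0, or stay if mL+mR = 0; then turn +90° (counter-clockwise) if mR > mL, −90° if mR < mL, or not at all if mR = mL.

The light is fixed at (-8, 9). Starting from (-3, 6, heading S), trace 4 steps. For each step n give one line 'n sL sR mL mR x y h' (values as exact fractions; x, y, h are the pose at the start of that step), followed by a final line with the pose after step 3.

n=0: pose=(-3,6,S); sL=24/17, sR=8/3; mL=104/51, mR=100/51; mL+mR=4 → advance +1; mR−mL=-4/51 → turn -1·90°
n=1: pose=(-3,5,W); sL=3, sR=15; mL=9, mR=27/2; mL+mR=45/2 → advance +1; mR−mL=9/2 → turn +1·90°
n=2: pose=(-4,5,S); sL=24/17, sR=120/53; mL=1656/901, mR=1404/901; mL+mR=180/53 → advance +1; mR−mL=-252/901 → turn -1·90°
n=3: pose=(-4,4,W); sL=12/5, sR=12; mL=36/5, mR=54/5; mL+mR=18 → advance +1; mR−mL=18/5 → turn +1·90°

0 24/17 8/3 104/51 100/51 -3 6 S
1 3 15 9 27/2 -3 5 W
2 24/17 120/53 1656/901 1404/901 -4 5 S
3 12/5 12 36/5 54/5 -4 4 W
final -5 4 S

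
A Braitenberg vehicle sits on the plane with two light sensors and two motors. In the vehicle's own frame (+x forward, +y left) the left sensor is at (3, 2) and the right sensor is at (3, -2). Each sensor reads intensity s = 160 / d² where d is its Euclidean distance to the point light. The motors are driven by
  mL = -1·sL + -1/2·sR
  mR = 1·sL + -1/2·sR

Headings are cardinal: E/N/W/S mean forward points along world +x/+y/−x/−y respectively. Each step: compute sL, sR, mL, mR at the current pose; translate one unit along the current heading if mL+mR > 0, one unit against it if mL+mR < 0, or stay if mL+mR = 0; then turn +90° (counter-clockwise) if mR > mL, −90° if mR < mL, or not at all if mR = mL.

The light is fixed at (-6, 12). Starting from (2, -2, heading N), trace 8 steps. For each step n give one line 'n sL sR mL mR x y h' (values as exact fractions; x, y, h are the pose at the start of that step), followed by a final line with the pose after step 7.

n=0: pose=(2,-2,N); sL=160/157, sR=160/221; mL=-47920/34697, mR=22800/34697; mL+mR=-160/221 → advance -1; mR−mL=320/157 → turn +1·90°
n=1: pose=(2,-3,W); sL=80/157, sR=80/97; mL=-14040/15229, mR=1480/15229; mL+mR=-80/97 → advance -1; mR−mL=160/157 → turn +1·90°
n=2: pose=(3,-3,S); sL=32/89, sR=160/373; mL=-19056/33197, mR=4816/33197; mL+mR=-160/373 → advance -1; mR−mL=64/89 → turn +1·90°
n=3: pose=(3,-2,E); sL=5/9, sR=2/5; mL=-34/45, mR=16/45; mL+mR=-2/5 → advance -1; mR−mL=10/9 → turn +1·90°
n=4: pose=(2,-2,N); sL=160/157, sR=160/221; mL=-47920/34697, mR=22800/34697; mL+mR=-160/221 → advance -1; mR−mL=320/157 → turn +1·90°
n=5: pose=(2,-3,W); sL=80/157, sR=80/97; mL=-14040/15229, mR=1480/15229; mL+mR=-80/97 → advance -1; mR−mL=160/157 → turn +1·90°
n=6: pose=(3,-3,S); sL=32/89, sR=160/373; mL=-19056/33197, mR=4816/33197; mL+mR=-160/373 → advance -1; mR−mL=64/89 → turn +1·90°
n=7: pose=(3,-2,E); sL=5/9, sR=2/5; mL=-34/45, mR=16/45; mL+mR=-2/5 → advance -1; mR−mL=10/9 → turn +1·90°

0 160/157 160/221 -47920/34697 22800/34697 2 -2 N
1 80/157 80/97 -14040/15229 1480/15229 2 -3 W
2 32/89 160/373 -19056/33197 4816/33197 3 -3 S
3 5/9 2/5 -34/45 16/45 3 -2 E
4 160/157 160/221 -47920/34697 22800/34697 2 -2 N
5 80/157 80/97 -14040/15229 1480/15229 2 -3 W
6 32/89 160/373 -19056/33197 4816/33197 3 -3 S
7 5/9 2/5 -34/45 16/45 3 -2 E
final 2 -2 N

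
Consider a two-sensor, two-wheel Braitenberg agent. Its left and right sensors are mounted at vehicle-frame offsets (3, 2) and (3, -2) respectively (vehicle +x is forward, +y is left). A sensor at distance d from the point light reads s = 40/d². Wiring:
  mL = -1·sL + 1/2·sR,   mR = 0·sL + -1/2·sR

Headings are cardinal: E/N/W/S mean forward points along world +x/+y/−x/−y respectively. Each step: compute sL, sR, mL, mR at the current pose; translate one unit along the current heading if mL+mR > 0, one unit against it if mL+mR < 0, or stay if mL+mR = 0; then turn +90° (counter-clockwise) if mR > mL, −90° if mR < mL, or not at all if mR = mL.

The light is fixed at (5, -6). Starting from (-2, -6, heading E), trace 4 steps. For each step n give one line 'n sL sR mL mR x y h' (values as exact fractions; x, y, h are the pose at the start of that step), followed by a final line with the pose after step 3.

n=0: pose=(-2,-6,E); sL=2, sR=2; mL=-1, mR=-1; mL+mR=-2 → advance -1; mR−mL=0 → turn +0·90°
n=1: pose=(-3,-6,E); sL=40/29, sR=40/29; mL=-20/29, mR=-20/29; mL+mR=-40/29 → advance -1; mR−mL=0 → turn +0·90°
n=2: pose=(-4,-6,E); sL=1, sR=1; mL=-1/2, mR=-1/2; mL+mR=-1 → advance -1; mR−mL=0 → turn +0·90°
n=3: pose=(-5,-6,E); sL=40/53, sR=40/53; mL=-20/53, mR=-20/53; mL+mR=-40/53 → advance -1; mR−mL=0 → turn +0·90°

0 2 2 -1 -1 -2 -6 E
1 40/29 40/29 -20/29 -20/29 -3 -6 E
2 1 1 -1/2 -1/2 -4 -6 E
3 40/53 40/53 -20/53 -20/53 -5 -6 E
final -6 -6 E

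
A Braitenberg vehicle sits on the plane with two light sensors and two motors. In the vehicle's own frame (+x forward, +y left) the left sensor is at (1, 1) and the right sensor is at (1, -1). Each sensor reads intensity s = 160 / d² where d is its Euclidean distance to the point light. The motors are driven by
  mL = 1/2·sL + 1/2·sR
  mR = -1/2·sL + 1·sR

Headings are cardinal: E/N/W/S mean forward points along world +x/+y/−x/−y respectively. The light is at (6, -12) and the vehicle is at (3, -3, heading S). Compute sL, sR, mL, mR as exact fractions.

40/17 2 37/17 14/17

left sensor world pos  = (4, -4); dL² = 68
right sensor world pos = (2, -4); dR² = 80
sL = 160/68 = 40/17
sR = 160/80 = 2
mL = 1/2·sL + 1/2·sR = 37/17
mR = -1/2·sL + 1·sR = 14/17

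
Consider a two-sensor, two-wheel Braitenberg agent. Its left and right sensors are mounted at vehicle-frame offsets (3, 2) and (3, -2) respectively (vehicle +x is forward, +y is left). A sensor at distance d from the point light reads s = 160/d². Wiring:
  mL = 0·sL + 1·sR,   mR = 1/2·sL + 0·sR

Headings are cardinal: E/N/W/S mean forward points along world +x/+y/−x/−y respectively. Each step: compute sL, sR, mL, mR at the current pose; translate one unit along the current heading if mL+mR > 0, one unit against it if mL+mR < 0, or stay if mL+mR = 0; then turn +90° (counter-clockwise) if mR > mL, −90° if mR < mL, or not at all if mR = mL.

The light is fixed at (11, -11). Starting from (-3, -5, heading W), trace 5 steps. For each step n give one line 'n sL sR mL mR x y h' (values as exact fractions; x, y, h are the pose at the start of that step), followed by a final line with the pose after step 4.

0 32/61 160/353 160/353 16/61 -3 -5 W
1 16/37 16/25 16/25 8/37 -4 -5 N
2 32/45 160/169 160/169 16/45 -4 -4 E
3 1 10/17 10/17 1/2 -3 -4 S
4 32/61 160/353 160/353 16/61 -3 -5 W
final -4 -5 N

n=0: pose=(-3,-5,W); sL=32/61, sR=160/353; mL=160/353, mR=16/61; mL+mR=15408/21533 → advance +1; mR−mL=-4112/21533 → turn -1·90°
n=1: pose=(-4,-5,N); sL=16/37, sR=16/25; mL=16/25, mR=8/37; mL+mR=792/925 → advance +1; mR−mL=-392/925 → turn -1·90°
n=2: pose=(-4,-4,E); sL=32/45, sR=160/169; mL=160/169, mR=16/45; mL+mR=9904/7605 → advance +1; mR−mL=-4496/7605 → turn -1·90°
n=3: pose=(-3,-4,S); sL=1, sR=10/17; mL=10/17, mR=1/2; mL+mR=37/34 → advance +1; mR−mL=-3/34 → turn -1·90°
n=4: pose=(-3,-5,W); sL=32/61, sR=160/353; mL=160/353, mR=16/61; mL+mR=15408/21533 → advance +1; mR−mL=-4112/21533 → turn -1·90°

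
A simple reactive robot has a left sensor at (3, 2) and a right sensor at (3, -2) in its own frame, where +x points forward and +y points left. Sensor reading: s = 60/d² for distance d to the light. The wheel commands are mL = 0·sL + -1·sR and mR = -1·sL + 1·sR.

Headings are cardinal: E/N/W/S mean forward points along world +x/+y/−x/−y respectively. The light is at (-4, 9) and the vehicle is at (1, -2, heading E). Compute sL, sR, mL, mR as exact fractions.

12/29 60/233 -60/233 -1056/6757

left sensor world pos  = (4, 0); dL² = 145
right sensor world pos = (4, -4); dR² = 233
sL = 60/145 = 12/29
sR = 60/233 = 60/233
mL = 0·sL + -1·sR = -60/233
mR = -1·sL + 1·sR = -1056/6757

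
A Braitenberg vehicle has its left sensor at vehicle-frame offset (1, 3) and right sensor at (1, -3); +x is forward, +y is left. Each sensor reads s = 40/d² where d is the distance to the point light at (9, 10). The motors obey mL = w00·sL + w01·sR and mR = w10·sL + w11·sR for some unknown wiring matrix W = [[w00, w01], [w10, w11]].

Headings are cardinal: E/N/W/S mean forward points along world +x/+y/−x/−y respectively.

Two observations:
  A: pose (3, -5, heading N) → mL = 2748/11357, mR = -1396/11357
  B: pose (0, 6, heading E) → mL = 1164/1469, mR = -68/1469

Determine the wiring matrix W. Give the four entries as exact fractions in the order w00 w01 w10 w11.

obs A: pose=(3,-5,N) → sL=40/277, sR=8/41, mL=2748/11357, mR=-1396/11357
obs B: pose=(0,6,E) → sL=8/13, sR=40/113, mL=1164/1469, mR=-68/1469
sensor matrix S = [[40/277, 8/41], [8/13, 40/113]]; det S = -1150464/16683433
solve [mL_A; mL_B] = S·[w00; w01] and [mR_A; mR_B] = S·[w10; w11]:
  w00 = 1, w01 = 1/2, w10 = 1/2, w11 = -1

1 1/2 1/2 -1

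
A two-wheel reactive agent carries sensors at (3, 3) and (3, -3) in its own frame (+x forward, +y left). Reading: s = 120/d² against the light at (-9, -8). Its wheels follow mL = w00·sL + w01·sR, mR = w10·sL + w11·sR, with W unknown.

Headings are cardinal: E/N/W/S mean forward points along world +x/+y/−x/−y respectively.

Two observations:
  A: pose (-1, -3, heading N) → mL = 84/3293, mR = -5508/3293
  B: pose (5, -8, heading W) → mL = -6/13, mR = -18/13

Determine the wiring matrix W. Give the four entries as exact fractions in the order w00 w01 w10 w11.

1/2 -1 -1 -1/2

obs A: pose=(-1,-3,N) → sL=120/89, sR=24/37, mL=84/3293, mR=-5508/3293
obs B: pose=(5,-8,W) → sL=12/13, sR=12/13, mL=-6/13, mR=-18/13
sensor matrix S = [[120/89, 24/37], [12/13, 12/13]]; det S = 27648/42809
solve [mL_A; mL_B] = S·[w00; w01] and [mR_A; mR_B] = S·[w10; w11]:
  w00 = 1/2, w01 = -1, w10 = -1, w11 = -1/2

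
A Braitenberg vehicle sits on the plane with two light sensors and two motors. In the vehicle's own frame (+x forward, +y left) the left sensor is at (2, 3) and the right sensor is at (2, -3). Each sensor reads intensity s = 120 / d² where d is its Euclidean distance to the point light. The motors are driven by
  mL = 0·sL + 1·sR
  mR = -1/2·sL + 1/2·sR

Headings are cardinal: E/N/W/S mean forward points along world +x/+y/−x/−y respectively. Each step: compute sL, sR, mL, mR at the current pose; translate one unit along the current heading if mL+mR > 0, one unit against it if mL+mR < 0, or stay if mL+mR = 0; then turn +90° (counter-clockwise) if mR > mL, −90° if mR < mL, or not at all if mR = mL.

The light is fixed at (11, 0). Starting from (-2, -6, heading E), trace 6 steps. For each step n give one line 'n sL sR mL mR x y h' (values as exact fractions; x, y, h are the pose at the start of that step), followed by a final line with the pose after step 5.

0 12/13 60/101 60/101 -216/1313 -2 -6 E
1 24/29 120/289 120/289 -1728/8381 -1 -6 S
2 15/37 30/53 30/53 315/3922 -1 -7 W
3 120/281 24/25 24/25 1872/7025 -2 -7 N
4 12/13 60/101 60/101 -216/1313 -2 -6 E
5 24/29 120/289 120/289 -1728/8381 -1 -6 S
final -1 -7 W

n=0: pose=(-2,-6,E); sL=12/13, sR=60/101; mL=60/101, mR=-216/1313; mL+mR=564/1313 → advance +1; mR−mL=-996/1313 → turn -1·90°
n=1: pose=(-1,-6,S); sL=24/29, sR=120/289; mL=120/289, mR=-1728/8381; mL+mR=1752/8381 → advance +1; mR−mL=-5208/8381 → turn -1·90°
n=2: pose=(-1,-7,W); sL=15/37, sR=30/53; mL=30/53, mR=315/3922; mL+mR=2535/3922 → advance +1; mR−mL=-1905/3922 → turn -1·90°
n=3: pose=(-2,-7,N); sL=120/281, sR=24/25; mL=24/25, mR=1872/7025; mL+mR=8616/7025 → advance +1; mR−mL=-4872/7025 → turn -1·90°
n=4: pose=(-2,-6,E); sL=12/13, sR=60/101; mL=60/101, mR=-216/1313; mL+mR=564/1313 → advance +1; mR−mL=-996/1313 → turn -1·90°
n=5: pose=(-1,-6,S); sL=24/29, sR=120/289; mL=120/289, mR=-1728/8381; mL+mR=1752/8381 → advance +1; mR−mL=-5208/8381 → turn -1·90°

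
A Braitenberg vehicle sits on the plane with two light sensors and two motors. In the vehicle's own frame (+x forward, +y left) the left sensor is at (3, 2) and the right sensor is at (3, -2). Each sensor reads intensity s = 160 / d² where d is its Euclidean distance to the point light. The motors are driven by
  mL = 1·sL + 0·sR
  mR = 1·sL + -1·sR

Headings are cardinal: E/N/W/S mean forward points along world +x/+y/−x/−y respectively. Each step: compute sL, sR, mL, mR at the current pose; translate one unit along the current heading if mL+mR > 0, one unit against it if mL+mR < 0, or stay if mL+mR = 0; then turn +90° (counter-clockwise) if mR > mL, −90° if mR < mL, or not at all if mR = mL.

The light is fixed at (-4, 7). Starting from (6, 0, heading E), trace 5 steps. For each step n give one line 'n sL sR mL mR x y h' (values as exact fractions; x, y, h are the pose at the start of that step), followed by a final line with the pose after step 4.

n=0: pose=(6,0,E); sL=80/97, sR=16/25; mL=80/97, mR=448/2425; mL+mR=2448/2425 → advance +1; mR−mL=-16/25 → turn -1·90°
n=1: pose=(7,0,S); sL=160/269, sR=160/181; mL=160/269, mR=-14080/48689; mL+mR=14880/48689 → advance +1; mR−mL=-160/181 → turn -1·90°
n=2: pose=(7,-1,W); sL=40/41, sR=8/5; mL=40/41, mR=-128/205; mL+mR=72/205 → advance +1; mR−mL=-8/5 → turn -1·90°
n=3: pose=(6,-1,N); sL=160/89, sR=160/169; mL=160/89, mR=12800/15041; mL+mR=39840/15041 → advance +1; mR−mL=-160/169 → turn -1·90°
n=4: pose=(6,0,E); sL=80/97, sR=16/25; mL=80/97, mR=448/2425; mL+mR=2448/2425 → advance +1; mR−mL=-16/25 → turn -1·90°

0 80/97 16/25 80/97 448/2425 6 0 E
1 160/269 160/181 160/269 -14080/48689 7 0 S
2 40/41 8/5 40/41 -128/205 7 -1 W
3 160/89 160/169 160/89 12800/15041 6 -1 N
4 80/97 16/25 80/97 448/2425 6 0 E
final 7 0 S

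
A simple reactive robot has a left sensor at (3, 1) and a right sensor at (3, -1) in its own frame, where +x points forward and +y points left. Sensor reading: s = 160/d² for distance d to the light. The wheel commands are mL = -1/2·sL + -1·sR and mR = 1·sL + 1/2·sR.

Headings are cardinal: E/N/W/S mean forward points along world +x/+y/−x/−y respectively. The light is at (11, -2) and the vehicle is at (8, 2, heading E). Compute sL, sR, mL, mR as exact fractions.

32/5 160/9 -944/45 688/45

left sensor world pos  = (11, 3); dL² = 25
right sensor world pos = (11, 1); dR² = 9
sL = 160/25 = 32/5
sR = 160/9 = 160/9
mL = -1/2·sL + -1·sR = -944/45
mR = 1·sL + 1/2·sR = 688/45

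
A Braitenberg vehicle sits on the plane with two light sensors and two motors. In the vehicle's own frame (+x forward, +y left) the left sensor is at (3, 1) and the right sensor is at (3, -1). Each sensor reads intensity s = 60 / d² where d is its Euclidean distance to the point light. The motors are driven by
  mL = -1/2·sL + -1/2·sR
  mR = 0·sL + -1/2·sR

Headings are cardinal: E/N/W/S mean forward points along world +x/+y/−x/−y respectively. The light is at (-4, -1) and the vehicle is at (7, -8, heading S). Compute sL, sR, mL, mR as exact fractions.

left sensor world pos  = (8, -11); dL² = 244
right sensor world pos = (6, -11); dR² = 200
sL = 60/244 = 15/61
sR = 60/200 = 3/10
mL = -1/2·sL + -1/2·sR = -333/1220
mR = 0·sL + -1/2·sR = -3/20

15/61 3/10 -333/1220 -3/20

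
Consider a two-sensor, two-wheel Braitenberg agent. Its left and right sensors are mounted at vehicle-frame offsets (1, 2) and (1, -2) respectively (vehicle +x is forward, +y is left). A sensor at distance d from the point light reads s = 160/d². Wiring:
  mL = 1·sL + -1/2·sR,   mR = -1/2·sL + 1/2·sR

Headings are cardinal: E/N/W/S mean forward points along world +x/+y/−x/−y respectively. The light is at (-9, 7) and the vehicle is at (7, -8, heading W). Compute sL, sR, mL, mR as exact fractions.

left sensor world pos  = (6, -10); dL² = 514
right sensor world pos = (6, -6); dR² = 394
sL = 160/514 = 80/257
sR = 160/394 = 80/197
mL = 1·sL + -1/2·sR = 5480/50629
mR = -1/2·sL + 1/2·sR = 2400/50629

80/257 80/197 5480/50629 2400/50629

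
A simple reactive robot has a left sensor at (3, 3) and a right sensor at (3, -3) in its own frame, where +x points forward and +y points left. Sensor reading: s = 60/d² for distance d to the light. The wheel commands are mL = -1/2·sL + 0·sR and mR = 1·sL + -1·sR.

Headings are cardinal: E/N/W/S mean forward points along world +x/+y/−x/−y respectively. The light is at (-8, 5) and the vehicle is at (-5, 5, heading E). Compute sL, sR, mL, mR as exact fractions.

left sensor world pos  = (-2, 8); dL² = 45
right sensor world pos = (-2, 2); dR² = 45
sL = 60/45 = 4/3
sR = 60/45 = 4/3
mL = -1/2·sL + 0·sR = -2/3
mR = 1·sL + -1·sR = 0

4/3 4/3 -2/3 0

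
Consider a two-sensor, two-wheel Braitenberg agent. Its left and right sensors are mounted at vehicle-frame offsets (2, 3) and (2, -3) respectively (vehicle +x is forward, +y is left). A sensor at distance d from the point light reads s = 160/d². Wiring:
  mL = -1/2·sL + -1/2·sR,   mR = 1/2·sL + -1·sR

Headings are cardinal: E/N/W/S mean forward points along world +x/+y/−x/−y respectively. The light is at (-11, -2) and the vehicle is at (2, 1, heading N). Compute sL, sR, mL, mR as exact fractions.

left sensor world pos  = (-1, 3); dL² = 125
right sensor world pos = (5, 3); dR² = 281
sL = 160/125 = 32/25
sR = 160/281 = 160/281
mL = -1/2·sL + -1/2·sR = -6496/7025
mR = 1/2·sL + -1·sR = 496/7025

32/25 160/281 -6496/7025 496/7025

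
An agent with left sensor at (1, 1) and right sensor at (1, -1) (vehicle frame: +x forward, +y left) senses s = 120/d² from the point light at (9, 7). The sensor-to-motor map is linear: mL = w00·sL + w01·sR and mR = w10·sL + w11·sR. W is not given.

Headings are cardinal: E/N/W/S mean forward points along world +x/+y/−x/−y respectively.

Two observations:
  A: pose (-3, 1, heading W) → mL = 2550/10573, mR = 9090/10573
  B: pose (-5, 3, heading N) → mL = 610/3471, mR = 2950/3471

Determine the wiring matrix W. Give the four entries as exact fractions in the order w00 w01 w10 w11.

1 -1/2 1 1/2

obs A: pose=(-3,1,W) → sL=60/109, sR=60/97, mL=2550/10573, mR=9090/10573
obs B: pose=(-5,3,N) → sL=20/39, sR=60/89, mL=610/3471, mR=2950/3471
sensor matrix S = [[60/109, 60/97], [20/39, 60/89]]; det S = 659200/12232961
solve [mL_A; mL_B] = S·[w00; w01] and [mR_A; mR_B] = S·[w10; w11]:
  w00 = 1, w01 = -1/2, w10 = 1, w11 = 1/2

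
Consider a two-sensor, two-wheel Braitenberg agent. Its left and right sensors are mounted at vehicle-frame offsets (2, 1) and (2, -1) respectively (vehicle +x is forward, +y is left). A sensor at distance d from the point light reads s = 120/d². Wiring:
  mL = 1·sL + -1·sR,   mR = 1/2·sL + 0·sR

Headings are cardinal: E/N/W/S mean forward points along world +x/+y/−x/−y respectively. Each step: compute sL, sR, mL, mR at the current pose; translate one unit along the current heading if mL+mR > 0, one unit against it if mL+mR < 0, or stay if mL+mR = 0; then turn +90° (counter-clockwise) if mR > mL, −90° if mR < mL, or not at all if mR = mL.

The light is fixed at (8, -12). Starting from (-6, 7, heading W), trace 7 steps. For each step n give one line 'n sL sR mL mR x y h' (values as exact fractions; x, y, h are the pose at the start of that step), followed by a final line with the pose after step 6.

0 6/29 15/82 57/2378 3/29 -6 7 W
1 24/97 24/109 288/10573 12/97 -7 7 S
2 12/53 60/229 -432/12137 6/53 -7 6 E
3 24/125 120/569 -1344/71125 12/125 -6 6 N
4 6/29 15/82 57/2378 3/29 -6 7 W
5 24/97 24/109 288/10573 12/97 -7 7 S
6 12/53 60/229 -432/12137 6/53 -7 6 E
final -6 6 N

n=0: pose=(-6,7,W); sL=6/29, sR=15/82; mL=57/2378, mR=3/29; mL+mR=303/2378 → advance +1; mR−mL=189/2378 → turn +1·90°
n=1: pose=(-7,7,S); sL=24/97, sR=24/109; mL=288/10573, mR=12/97; mL+mR=1596/10573 → advance +1; mR−mL=1020/10573 → turn +1·90°
n=2: pose=(-7,6,E); sL=12/53, sR=60/229; mL=-432/12137, mR=6/53; mL+mR=942/12137 → advance +1; mR−mL=1806/12137 → turn +1·90°
n=3: pose=(-6,6,N); sL=24/125, sR=120/569; mL=-1344/71125, mR=12/125; mL+mR=5484/71125 → advance +1; mR−mL=8172/71125 → turn +1·90°
n=4: pose=(-6,7,W); sL=6/29, sR=15/82; mL=57/2378, mR=3/29; mL+mR=303/2378 → advance +1; mR−mL=189/2378 → turn +1·90°
n=5: pose=(-7,7,S); sL=24/97, sR=24/109; mL=288/10573, mR=12/97; mL+mR=1596/10573 → advance +1; mR−mL=1020/10573 → turn +1·90°
n=6: pose=(-7,6,E); sL=12/53, sR=60/229; mL=-432/12137, mR=6/53; mL+mR=942/12137 → advance +1; mR−mL=1806/12137 → turn +1·90°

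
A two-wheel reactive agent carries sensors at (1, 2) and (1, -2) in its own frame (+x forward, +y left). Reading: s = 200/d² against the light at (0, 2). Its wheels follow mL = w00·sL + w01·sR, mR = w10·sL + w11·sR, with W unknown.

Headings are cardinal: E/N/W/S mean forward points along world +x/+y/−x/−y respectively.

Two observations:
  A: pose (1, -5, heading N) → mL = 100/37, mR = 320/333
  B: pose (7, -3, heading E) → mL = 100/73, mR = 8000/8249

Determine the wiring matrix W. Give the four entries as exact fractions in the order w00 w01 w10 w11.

1/2 0 1 -1

obs A: pose=(1,-5,N) → sL=200/37, sR=40/9, mL=100/37, mR=320/333
obs B: pose=(7,-3,E) → sL=200/73, sR=200/113, mL=100/73, mR=8000/8249
sensor matrix S = [[200/37, 40/9], [200/73, 200/113]]; det S = -7168000/2746917
solve [mL_A; mL_B] = S·[w00; w01] and [mR_A; mR_B] = S·[w10; w11]:
  w00 = 1/2, w01 = 0, w10 = 1, w11 = -1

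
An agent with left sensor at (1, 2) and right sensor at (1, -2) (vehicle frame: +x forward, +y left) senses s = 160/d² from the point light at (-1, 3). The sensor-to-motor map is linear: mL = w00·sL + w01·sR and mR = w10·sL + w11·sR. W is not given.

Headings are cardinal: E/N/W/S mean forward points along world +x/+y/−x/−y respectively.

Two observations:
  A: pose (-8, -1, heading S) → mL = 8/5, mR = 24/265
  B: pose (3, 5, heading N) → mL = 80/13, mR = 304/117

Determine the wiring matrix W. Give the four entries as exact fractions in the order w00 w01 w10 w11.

1/2 0 1/2 -1

obs A: pose=(-8,-1,S) → sL=16/5, sR=80/53, mL=8/5, mR=24/265
obs B: pose=(3,5,N) → sL=160/13, sR=32/9, mL=80/13, mR=304/117
sensor matrix S = [[16/5, 80/53], [160/13, 32/9]]; det S = -223232/31005
solve [mL_A; mL_B] = S·[w00; w01] and [mR_A; mR_B] = S·[w10; w11]:
  w00 = 1/2, w01 = 0, w10 = 1/2, w11 = -1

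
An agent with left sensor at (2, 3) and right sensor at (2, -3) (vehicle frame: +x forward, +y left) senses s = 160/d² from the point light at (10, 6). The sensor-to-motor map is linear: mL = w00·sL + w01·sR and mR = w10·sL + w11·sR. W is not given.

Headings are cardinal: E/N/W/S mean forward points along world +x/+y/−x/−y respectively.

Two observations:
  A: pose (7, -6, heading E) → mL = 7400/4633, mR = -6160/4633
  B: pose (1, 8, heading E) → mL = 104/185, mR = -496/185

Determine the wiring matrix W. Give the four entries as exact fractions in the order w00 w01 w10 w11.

1 -1/2 -1/2 -1/2

obs A: pose=(7,-6,E) → sL=80/41, sR=80/113, mL=7400/4633, mR=-6160/4633
obs B: pose=(1,8,E) → sL=80/37, sR=16/5, mL=104/185, mR=-496/185
sensor matrix S = [[80/41, 80/113], [80/37, 16/5]]; det S = 807936/171421
solve [mL_A; mL_B] = S·[w00; w01] and [mR_A; mR_B] = S·[w10; w11]:
  w00 = 1, w01 = -1/2, w10 = -1/2, w11 = -1/2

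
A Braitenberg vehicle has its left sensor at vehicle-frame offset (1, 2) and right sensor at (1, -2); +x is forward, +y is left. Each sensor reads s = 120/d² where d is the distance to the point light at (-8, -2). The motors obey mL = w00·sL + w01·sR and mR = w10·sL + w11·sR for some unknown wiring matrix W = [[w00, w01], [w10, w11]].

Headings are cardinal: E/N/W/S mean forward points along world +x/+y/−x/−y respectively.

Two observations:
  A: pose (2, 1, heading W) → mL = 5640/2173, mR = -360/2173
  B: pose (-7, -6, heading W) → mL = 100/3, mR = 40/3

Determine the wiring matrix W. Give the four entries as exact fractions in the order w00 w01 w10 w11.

obs A: pose=(2,1,W) → sL=60/41, sR=60/53, mL=5640/2173, mR=-360/2173
obs B: pose=(-7,-6,W) → sL=10/3, sR=30, mL=100/3, mR=40/3
sensor matrix S = [[60/41, 60/53], [10/3, 30]]; det S = 87200/2173
solve [mL_A; mL_B] = S·[w00; w01] and [mR_A; mR_B] = S·[w10; w11]:
  w00 = 1, w01 = 1, w10 = -1/2, w11 = 1/2

1 1 -1/2 1/2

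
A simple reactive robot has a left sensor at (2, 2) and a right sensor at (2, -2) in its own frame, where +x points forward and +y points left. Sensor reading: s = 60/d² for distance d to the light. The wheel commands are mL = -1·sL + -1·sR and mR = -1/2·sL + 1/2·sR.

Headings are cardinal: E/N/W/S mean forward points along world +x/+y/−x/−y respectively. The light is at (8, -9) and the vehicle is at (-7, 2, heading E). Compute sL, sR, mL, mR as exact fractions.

30/169 6/25 -1764/4225 132/4225

left sensor world pos  = (-5, 4); dL² = 338
right sensor world pos = (-5, 0); dR² = 250
sL = 60/338 = 30/169
sR = 60/250 = 6/25
mL = -1·sL + -1·sR = -1764/4225
mR = -1/2·sL + 1/2·sR = 132/4225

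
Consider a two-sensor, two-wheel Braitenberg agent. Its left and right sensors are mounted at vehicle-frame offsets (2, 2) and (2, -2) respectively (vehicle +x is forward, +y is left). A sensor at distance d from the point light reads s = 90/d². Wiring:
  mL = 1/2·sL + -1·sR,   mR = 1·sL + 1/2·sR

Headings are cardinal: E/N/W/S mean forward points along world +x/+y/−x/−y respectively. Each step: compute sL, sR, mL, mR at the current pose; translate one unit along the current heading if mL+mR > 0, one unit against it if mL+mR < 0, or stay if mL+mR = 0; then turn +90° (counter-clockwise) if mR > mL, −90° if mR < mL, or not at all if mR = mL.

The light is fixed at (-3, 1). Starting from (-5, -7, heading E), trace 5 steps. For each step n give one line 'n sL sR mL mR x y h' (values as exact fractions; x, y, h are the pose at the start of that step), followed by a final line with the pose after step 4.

n=0: pose=(-5,-7,E); sL=5/2, sR=9/10; mL=7/20, mR=59/20; mL+mR=33/10 → advance +1; mR−mL=13/5 → turn +1·90°
n=1: pose=(-4,-7,N); sL=2, sR=90/37; mL=-53/37, mR=119/37; mL+mR=66/37 → advance +1; mR−mL=172/37 → turn +1·90°
n=2: pose=(-4,-6,W); sL=1, sR=45/17; mL=-73/34, mR=79/34; mL+mR=3/17 → advance +1; mR−mL=76/17 → turn +1·90°
n=3: pose=(-5,-6,S); sL=10/9, sR=90/97; mL=-325/873, mR=1375/873; mL+mR=350/291 → advance +1; mR−mL=1700/873 → turn +1·90°
n=4: pose=(-5,-7,E); sL=5/2, sR=9/10; mL=7/20, mR=59/20; mL+mR=33/10 → advance +1; mR−mL=13/5 → turn +1·90°

0 5/2 9/10 7/20 59/20 -5 -7 E
1 2 90/37 -53/37 119/37 -4 -7 N
2 1 45/17 -73/34 79/34 -4 -6 W
3 10/9 90/97 -325/873 1375/873 -5 -6 S
4 5/2 9/10 7/20 59/20 -5 -7 E
final -4 -7 N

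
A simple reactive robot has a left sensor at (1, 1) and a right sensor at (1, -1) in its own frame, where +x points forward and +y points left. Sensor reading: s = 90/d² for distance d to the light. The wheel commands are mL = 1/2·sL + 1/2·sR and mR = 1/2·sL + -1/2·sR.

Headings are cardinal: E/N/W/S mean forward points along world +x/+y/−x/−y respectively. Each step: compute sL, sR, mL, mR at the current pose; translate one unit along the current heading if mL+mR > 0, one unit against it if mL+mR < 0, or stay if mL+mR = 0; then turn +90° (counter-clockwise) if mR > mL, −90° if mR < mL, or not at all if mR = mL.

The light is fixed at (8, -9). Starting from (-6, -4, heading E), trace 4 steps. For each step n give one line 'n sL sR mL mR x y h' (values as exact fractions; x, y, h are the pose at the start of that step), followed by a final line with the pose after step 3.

n=0: pose=(-6,-4,E); sL=18/41, sR=18/37; mL=702/1517, mR=-36/1517; mL+mR=18/41 → advance +1; mR−mL=-18/37 → turn -1·90°
n=1: pose=(-5,-4,S); sL=9/16, sR=45/106; mL=837/1696, mR=117/1696; mL+mR=9/16 → advance +1; mR−mL=-45/106 → turn -1·90°
n=2: pose=(-5,-5,W); sL=18/41, sR=90/221; mL=3834/9061, mR=144/9061; mL+mR=18/41 → advance +1; mR−mL=-90/221 → turn -1·90°
n=3: pose=(-6,-5,N); sL=9/25, sR=45/97; mL=999/2425, mR=-126/2425; mL+mR=9/25 → advance +1; mR−mL=-45/97 → turn -1·90°

0 18/41 18/37 702/1517 -36/1517 -6 -4 E
1 9/16 45/106 837/1696 117/1696 -5 -4 S
2 18/41 90/221 3834/9061 144/9061 -5 -5 W
3 9/25 45/97 999/2425 -126/2425 -6 -5 N
final -6 -4 E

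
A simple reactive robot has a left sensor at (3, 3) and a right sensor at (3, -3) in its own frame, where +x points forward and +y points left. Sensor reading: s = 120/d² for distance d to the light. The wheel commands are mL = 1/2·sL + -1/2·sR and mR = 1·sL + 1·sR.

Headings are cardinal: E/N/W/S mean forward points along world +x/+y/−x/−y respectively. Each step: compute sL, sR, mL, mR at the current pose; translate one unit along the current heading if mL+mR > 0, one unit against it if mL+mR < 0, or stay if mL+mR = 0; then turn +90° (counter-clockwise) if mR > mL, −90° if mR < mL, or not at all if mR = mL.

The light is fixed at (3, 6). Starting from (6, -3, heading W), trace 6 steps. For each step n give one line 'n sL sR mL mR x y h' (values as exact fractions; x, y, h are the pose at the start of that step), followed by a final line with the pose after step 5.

0 5/6 10/3 -5/4 25/6 6 -3 W
1 120/169 24/29 -288/4901 7536/4901 5 -3 S
2 60/37 60/97 1800/3589 8040/3589 5 -4 E
3 120/49 24/17 432/833 3216/833 6 -4 N
4 5/6 10/3 -5/4 25/6 6 -3 W
5 120/169 24/29 -288/4901 7536/4901 5 -3 S
final 5 -4 E

n=0: pose=(6,-3,W); sL=5/6, sR=10/3; mL=-5/4, mR=25/6; mL+mR=35/12 → advance +1; mR−mL=65/12 → turn +1·90°
n=1: pose=(5,-3,S); sL=120/169, sR=24/29; mL=-288/4901, mR=7536/4901; mL+mR=7248/4901 → advance +1; mR−mL=7824/4901 → turn +1·90°
n=2: pose=(5,-4,E); sL=60/37, sR=60/97; mL=1800/3589, mR=8040/3589; mL+mR=9840/3589 → advance +1; mR−mL=6240/3589 → turn +1·90°
n=3: pose=(6,-4,N); sL=120/49, sR=24/17; mL=432/833, mR=3216/833; mL+mR=3648/833 → advance +1; mR−mL=2784/833 → turn +1·90°
n=4: pose=(6,-3,W); sL=5/6, sR=10/3; mL=-5/4, mR=25/6; mL+mR=35/12 → advance +1; mR−mL=65/12 → turn +1·90°
n=5: pose=(5,-3,S); sL=120/169, sR=24/29; mL=-288/4901, mR=7536/4901; mL+mR=7248/4901 → advance +1; mR−mL=7824/4901 → turn +1·90°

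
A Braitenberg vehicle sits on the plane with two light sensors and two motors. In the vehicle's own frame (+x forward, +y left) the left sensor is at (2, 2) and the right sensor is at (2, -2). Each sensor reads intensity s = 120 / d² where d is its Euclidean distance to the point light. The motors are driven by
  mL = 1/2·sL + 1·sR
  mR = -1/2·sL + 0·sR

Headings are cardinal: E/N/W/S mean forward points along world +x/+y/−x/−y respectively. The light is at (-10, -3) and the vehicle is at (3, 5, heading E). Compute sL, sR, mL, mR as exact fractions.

left sensor world pos  = (5, 7); dL² = 325
right sensor world pos = (5, 3); dR² = 261
sL = 120/325 = 24/65
sR = 120/261 = 40/87
mL = 1/2·sL + 1·sR = 3644/5655
mR = -1/2·sL + 0·sR = -12/65

24/65 40/87 3644/5655 -12/65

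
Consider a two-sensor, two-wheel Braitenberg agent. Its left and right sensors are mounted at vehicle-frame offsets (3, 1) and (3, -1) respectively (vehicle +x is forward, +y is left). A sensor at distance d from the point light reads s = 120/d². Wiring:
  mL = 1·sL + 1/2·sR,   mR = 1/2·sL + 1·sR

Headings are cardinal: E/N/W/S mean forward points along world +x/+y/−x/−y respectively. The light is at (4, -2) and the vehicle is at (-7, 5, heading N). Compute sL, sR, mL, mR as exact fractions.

30/61 3/5 483/610 258/305

left sensor world pos  = (-8, 8); dL² = 244
right sensor world pos = (-6, 8); dR² = 200
sL = 120/244 = 30/61
sR = 120/200 = 3/5
mL = 1·sL + 1/2·sR = 483/610
mR = 1/2·sL + 1·sR = 258/305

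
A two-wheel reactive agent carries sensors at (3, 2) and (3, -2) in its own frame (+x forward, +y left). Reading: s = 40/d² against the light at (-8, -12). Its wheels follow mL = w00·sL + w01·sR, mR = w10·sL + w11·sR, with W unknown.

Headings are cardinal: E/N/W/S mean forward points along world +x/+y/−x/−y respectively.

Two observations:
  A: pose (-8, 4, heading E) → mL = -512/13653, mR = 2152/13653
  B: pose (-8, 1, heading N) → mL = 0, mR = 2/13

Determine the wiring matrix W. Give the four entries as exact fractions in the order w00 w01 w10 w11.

obs A: pose=(-8,4,E) → sL=40/333, sR=8/41, mL=-512/13653, mR=2152/13653
obs B: pose=(-8,1,N) → sL=2/13, sR=2/13, mL=0, mR=2/13
sensor matrix S = [[40/333, 8/41], [2/13, 2/13]]; det S = -2048/177489
solve [mL_A; mL_B] = S·[w00; w01] and [mR_A; mR_B] = S·[w10; w11]:
  w00 = 1/2, w01 = -1/2, w10 = 1/2, w11 = 1/2

1/2 -1/2 1/2 1/2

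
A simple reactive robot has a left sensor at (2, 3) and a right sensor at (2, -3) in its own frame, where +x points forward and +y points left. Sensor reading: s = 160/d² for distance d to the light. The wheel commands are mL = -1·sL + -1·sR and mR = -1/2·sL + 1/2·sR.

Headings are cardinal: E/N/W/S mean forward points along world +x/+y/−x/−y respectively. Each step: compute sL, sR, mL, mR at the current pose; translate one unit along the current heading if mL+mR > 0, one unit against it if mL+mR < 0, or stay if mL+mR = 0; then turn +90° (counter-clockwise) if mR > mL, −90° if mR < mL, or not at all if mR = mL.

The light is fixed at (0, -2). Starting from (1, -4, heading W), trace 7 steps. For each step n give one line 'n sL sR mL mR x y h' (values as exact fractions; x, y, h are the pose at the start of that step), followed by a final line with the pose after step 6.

n=0: pose=(1,-4,W); sL=80/13, sR=80; mL=-1120/13, mR=480/13; mL+mR=-640/13 → advance -1; mR−mL=1600/13 → turn +1·90°
n=1: pose=(2,-4,S); sL=160/41, sR=160/17; mL=-9280/697, mR=1920/697; mL+mR=-7360/697 → advance -1; mR−mL=11200/697 → turn +1·90°
n=2: pose=(2,-3,E); sL=8, sR=5; mL=-13, mR=-3/2; mL+mR=-29/2 → advance -1; mR−mL=23/2 → turn +1·90°
n=3: pose=(1,-3,N); sL=32, sR=160/17; mL=-704/17, mR=-192/17; mL+mR=-896/17 → advance -1; mR−mL=512/17 → turn +1·90°
n=4: pose=(1,-4,W); sL=80/13, sR=80; mL=-1120/13, mR=480/13; mL+mR=-640/13 → advance -1; mR−mL=1600/13 → turn +1·90°
n=5: pose=(2,-4,S); sL=160/41, sR=160/17; mL=-9280/697, mR=1920/697; mL+mR=-7360/697 → advance -1; mR−mL=11200/697 → turn +1·90°
n=6: pose=(2,-3,E); sL=8, sR=5; mL=-13, mR=-3/2; mL+mR=-29/2 → advance -1; mR−mL=23/2 → turn +1·90°

0 80/13 80 -1120/13 480/13 1 -4 W
1 160/41 160/17 -9280/697 1920/697 2 -4 S
2 8 5 -13 -3/2 2 -3 E
3 32 160/17 -704/17 -192/17 1 -3 N
4 80/13 80 -1120/13 480/13 1 -4 W
5 160/41 160/17 -9280/697 1920/697 2 -4 S
6 8 5 -13 -3/2 2 -3 E
final 1 -3 N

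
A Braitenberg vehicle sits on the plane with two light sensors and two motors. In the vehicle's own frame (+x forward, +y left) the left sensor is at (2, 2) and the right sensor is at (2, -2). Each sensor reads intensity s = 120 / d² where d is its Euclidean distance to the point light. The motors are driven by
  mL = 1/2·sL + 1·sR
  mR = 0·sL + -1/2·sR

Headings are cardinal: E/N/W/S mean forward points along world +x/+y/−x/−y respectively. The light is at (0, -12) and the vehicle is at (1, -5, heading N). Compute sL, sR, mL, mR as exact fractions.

left sensor world pos  = (-1, -3); dL² = 82
right sensor world pos = (3, -3); dR² = 90
sL = 120/82 = 60/41
sR = 120/90 = 4/3
mL = 1/2·sL + 1·sR = 254/123
mR = 0·sL + -1/2·sR = -2/3

60/41 4/3 254/123 -2/3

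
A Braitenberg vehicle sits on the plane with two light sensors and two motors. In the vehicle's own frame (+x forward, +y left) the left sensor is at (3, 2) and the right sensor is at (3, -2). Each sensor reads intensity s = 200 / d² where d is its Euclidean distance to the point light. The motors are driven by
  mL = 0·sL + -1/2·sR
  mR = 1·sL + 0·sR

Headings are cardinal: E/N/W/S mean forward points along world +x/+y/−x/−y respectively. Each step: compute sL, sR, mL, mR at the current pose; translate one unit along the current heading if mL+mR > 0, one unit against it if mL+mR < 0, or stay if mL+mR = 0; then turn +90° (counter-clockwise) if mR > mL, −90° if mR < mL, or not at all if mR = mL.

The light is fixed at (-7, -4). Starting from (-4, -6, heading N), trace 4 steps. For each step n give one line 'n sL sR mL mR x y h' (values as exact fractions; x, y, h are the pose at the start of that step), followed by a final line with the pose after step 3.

n=0: pose=(-4,-6,N); sL=100, sR=100/13; mL=-50/13, mR=100; mL+mR=1250/13 → advance +1; mR−mL=1350/13 → turn +1·90°
n=1: pose=(-4,-5,W); sL=200/9, sR=200; mL=-100, mR=200/9; mL+mR=-700/9 → advance -1; mR−mL=1100/9 → turn +1·90°
n=2: pose=(-3,-5,S); sL=50/13, sR=10; mL=-5, mR=50/13; mL+mR=-15/13 → advance -1; mR−mL=115/13 → turn +1·90°
n=3: pose=(-3,-4,E); sL=200/53, sR=200/53; mL=-100/53, mR=200/53; mL+mR=100/53 → advance +1; mR−mL=300/53 → turn +1·90°

0 100 100/13 -50/13 100 -4 -6 N
1 200/9 200 -100 200/9 -4 -5 W
2 50/13 10 -5 50/13 -3 -5 S
3 200/53 200/53 -100/53 200/53 -3 -4 E
final -2 -4 N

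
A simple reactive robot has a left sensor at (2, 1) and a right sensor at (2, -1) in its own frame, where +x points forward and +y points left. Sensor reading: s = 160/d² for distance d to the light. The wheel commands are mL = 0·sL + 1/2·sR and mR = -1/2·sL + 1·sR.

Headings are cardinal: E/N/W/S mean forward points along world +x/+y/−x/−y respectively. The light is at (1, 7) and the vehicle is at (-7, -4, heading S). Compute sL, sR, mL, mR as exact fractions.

left sensor world pos  = (-6, -6); dL² = 218
right sensor world pos = (-8, -6); dR² = 250
sL = 160/218 = 80/109
sR = 160/250 = 16/25
mL = 0·sL + 1/2·sR = 8/25
mR = -1/2·sL + 1·sR = 744/2725

80/109 16/25 8/25 744/2725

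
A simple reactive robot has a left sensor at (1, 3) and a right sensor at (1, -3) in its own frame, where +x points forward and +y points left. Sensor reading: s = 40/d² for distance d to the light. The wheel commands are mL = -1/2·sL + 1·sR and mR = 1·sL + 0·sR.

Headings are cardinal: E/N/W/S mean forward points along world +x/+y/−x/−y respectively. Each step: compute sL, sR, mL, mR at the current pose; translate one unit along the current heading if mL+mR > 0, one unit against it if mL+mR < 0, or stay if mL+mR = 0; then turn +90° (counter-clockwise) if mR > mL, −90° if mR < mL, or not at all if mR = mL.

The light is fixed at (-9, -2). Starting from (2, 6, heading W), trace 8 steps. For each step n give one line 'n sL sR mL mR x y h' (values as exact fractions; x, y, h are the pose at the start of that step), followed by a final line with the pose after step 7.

0 8/25 40/221 116/5525 8/25 2 6 W
1 20/109 20/49 1690/5341 20/109 1 6 S
2 40/97 40/181 260/17557 40/97 1 5 W
3 2/9 5/9 4/9 2/9 0 5 S
4 40/73 8/29 4/2117 40/73 0 4 W
5 20/73 4/5 242/365 20/73 -1 4 S
6 40/53 40/113 -140/5989 40/53 -1 3 W
7 10/29 5/4 125/116 10/29 -2 3 S
final -2 2 W

n=0: pose=(2,6,W); sL=8/25, sR=40/221; mL=116/5525, mR=8/25; mL+mR=1884/5525 → advance +1; mR−mL=1652/5525 → turn +1·90°
n=1: pose=(1,6,S); sL=20/109, sR=20/49; mL=1690/5341, mR=20/109; mL+mR=2670/5341 → advance +1; mR−mL=-710/5341 → turn -1·90°
n=2: pose=(1,5,W); sL=40/97, sR=40/181; mL=260/17557, mR=40/97; mL+mR=7500/17557 → advance +1; mR−mL=6980/17557 → turn +1·90°
n=3: pose=(0,5,S); sL=2/9, sR=5/9; mL=4/9, mR=2/9; mL+mR=2/3 → advance +1; mR−mL=-2/9 → turn -1·90°
n=4: pose=(0,4,W); sL=40/73, sR=8/29; mL=4/2117, mR=40/73; mL+mR=1164/2117 → advance +1; mR−mL=1156/2117 → turn +1·90°
n=5: pose=(-1,4,S); sL=20/73, sR=4/5; mL=242/365, mR=20/73; mL+mR=342/365 → advance +1; mR−mL=-142/365 → turn -1·90°
n=6: pose=(-1,3,W); sL=40/53, sR=40/113; mL=-140/5989, mR=40/53; mL+mR=4380/5989 → advance +1; mR−mL=4660/5989 → turn +1·90°
n=7: pose=(-2,3,S); sL=10/29, sR=5/4; mL=125/116, mR=10/29; mL+mR=165/116 → advance +1; mR−mL=-85/116 → turn -1·90°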